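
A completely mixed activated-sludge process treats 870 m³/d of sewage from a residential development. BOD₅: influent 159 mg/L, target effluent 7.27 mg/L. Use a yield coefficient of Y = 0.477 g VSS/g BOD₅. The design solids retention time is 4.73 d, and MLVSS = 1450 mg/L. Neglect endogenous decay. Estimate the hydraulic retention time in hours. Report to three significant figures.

Biomass mass balance (decay neglected): V·X = Y·Q·(S₀ − S)·θ_c, so V = 0.477 × 870 × (159 − 7.27) × 4.73 / 1450 = 205.4 m³.
τ = V/Q = 205.4/870 = 0.2361 d, or 5.666 h.

τ ≈ 5.67 h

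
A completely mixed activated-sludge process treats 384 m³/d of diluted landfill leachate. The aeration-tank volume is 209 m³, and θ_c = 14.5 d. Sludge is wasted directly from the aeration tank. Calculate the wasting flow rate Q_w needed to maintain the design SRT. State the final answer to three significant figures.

Q_w ≈ 14.4 m³/d

With mixed-liquor wasting, θ_c = V/Q_w, so Q_w = V/θ_c = 209.0/14.5 = 14.41 m³/d.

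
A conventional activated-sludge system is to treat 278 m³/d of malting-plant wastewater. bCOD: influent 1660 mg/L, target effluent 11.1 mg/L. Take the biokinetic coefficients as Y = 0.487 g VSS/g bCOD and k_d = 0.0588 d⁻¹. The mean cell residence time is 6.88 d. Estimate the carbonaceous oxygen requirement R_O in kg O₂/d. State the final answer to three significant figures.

The observed yield is Y_obs = Y/(1 + k_d·θ_c) = 0.487 / (1 + 0.0588 × 6.88) = 0.487 / 1.405 = 0.3467 g VSS per g bCOD removed.
Mass of bCOD removed per day: Q(S₀ − S) = 278 × 1649 g/m³ = 458.4 kg/d.
Biomass synthesised: P_X = Y_obs × 458.4 = 158.9 kg VSS/d.
Carbonaceous O₂ demand = substrate oxidised − cell-mass equivalent = 458.4 − 1.42 × 158.9 = 232.7 kg O₂/d.

R_O ≈ 233 kg O₂/d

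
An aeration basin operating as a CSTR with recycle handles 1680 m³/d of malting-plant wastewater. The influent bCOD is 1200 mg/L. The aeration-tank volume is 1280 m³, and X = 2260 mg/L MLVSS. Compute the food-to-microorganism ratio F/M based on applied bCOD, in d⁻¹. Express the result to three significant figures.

Food-to-microorganism ratio F/M = Q S₀ / (V X) = 1680 × 1200 / (1280 × 2260) = 0.6969 d⁻¹.

F/M ≈ 0.697 d⁻¹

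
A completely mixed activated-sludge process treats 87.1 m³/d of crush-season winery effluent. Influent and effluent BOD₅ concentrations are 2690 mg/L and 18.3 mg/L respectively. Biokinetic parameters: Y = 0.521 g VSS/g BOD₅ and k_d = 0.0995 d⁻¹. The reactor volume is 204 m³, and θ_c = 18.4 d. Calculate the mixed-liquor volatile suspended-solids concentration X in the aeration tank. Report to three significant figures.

From V·X·(1 + k_d·θ_c) = Y·Q·(S₀ − S)·θ_c: X = 0.521 × 87.1 × (2690 − 18.3) × 18.4 / [204 × (1 + 0.0995 × 18.4)] = 3863 mg/L.

X ≈ 3860 mg/L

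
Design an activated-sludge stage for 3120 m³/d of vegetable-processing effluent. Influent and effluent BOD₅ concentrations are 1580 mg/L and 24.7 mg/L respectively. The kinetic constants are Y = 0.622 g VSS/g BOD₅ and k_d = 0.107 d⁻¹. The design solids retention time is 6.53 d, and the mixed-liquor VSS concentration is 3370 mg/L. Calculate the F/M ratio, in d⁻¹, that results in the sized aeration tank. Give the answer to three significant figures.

F/M ≈ 0.425 d⁻¹

From the SRT design equation V = Y Q (S₀−S) θ_c / [X (1 + k_d θ_c)] = 0.622 × 3120 × (1580 − 24.7) × 6.53 / [3370 × (1 + 0.107 × 6.53)] = 1.97×10^7 / 5725 = 3443 m³.
F/M = applied load / biomass = Q·S₀/(V·X) = 3120 × 1580 / (3443 × 3370) = 0.4249 d⁻¹.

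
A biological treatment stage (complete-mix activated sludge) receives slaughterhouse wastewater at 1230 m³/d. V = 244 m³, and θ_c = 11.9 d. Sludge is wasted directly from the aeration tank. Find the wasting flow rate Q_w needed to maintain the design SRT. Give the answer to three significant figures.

Wasting from the aeration tank: Q_w = V / θ_c = 244.0 / 11.9 = 20.50 m³/d.

Q_w ≈ 20.5 m³/d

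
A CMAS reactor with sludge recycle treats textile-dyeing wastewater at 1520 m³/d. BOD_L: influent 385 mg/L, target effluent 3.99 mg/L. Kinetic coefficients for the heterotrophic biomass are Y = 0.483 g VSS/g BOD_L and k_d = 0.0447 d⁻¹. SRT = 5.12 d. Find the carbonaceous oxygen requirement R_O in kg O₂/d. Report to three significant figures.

R_O ≈ 256 kg O₂/d

Observed yield with endogenous decay: Y_obs = Y / (1 + k_d·θ_c) = 0.483 / (1 + 0.0447 × 5.12) = 0.483 / 1.229 = 0.3930 g VSS/g BOD_L.
ΔS = 385 − 3.99 = 381.0 mg/L, so the substrate removal rate is 1520 × 381.0/1000 = 579.1 kg BOD_L/d.
Biomass synthesised: P_X = Y_obs × 579.1 = 227.6 kg VSS/d.
R_O = Q·ΔS − 1.42 P_X = 579.1 − 323.2 = 255.9 kg O₂/d.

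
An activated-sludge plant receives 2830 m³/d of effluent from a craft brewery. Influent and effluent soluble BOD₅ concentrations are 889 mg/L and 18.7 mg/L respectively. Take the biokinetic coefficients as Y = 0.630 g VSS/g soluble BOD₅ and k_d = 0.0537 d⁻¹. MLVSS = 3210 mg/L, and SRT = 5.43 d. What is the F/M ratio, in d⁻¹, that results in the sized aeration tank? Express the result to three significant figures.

F/M ≈ 0.386 d⁻¹

Steady-state biomass mass balance: V·X·(1 + k_d·θ_c) = Y·Q·(S₀ − S)·θ_c, so V = 0.630 × 2830 × (889 − 18.7) × 5.43 / [3210 × (1 + 0.0537 × 5.43)] = 8.43×10^6 / 4146 = 2032 m³.
Food-to-microorganism ratio F/M = Q S₀ / (V X) = 2830 × 889 / (2032 × 3210) = 0.3857 d⁻¹.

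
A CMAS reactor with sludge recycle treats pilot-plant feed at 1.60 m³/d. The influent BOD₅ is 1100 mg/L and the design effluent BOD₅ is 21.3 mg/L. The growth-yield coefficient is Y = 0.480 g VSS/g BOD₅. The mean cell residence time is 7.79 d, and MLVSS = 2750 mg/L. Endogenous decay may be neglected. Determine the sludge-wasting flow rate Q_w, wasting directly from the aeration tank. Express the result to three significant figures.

Q_w ≈ 0.301 m³/d

Biomass mass balance (decay neglected): V·X = Y·Q·(S₀ − S)·θ_c, so V = 0.480 × 1.60 × (1100 − 21.3) × 7.79 / 2750 = 2.347 m³.
Wasting from the aeration tank: Q_w = V / θ_c = 2.347 / 7.79 = 0.3013 m³/d.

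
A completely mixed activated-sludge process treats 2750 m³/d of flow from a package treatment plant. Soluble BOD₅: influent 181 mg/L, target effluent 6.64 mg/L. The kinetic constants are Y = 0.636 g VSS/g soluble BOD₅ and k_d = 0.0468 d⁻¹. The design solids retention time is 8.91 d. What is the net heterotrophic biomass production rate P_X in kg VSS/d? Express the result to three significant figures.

Y_obs = Y / (1 + k_d θ_c) = 0.636 / (1 + 0.0468 × 8.91) = 0.636 / 1.417 = 0.4488.
Mass of soluble BOD₅ removed per day: Q(S₀ − S) = 2750 × 174.4 g/m³ = 479.5 kg/d.
Biomass produced: P_X = Y_obs·Q·ΔS = 0.4488 × 479.5 ≈ 215.2 kg VSS/d.

P_X ≈ 215 kg VSS/d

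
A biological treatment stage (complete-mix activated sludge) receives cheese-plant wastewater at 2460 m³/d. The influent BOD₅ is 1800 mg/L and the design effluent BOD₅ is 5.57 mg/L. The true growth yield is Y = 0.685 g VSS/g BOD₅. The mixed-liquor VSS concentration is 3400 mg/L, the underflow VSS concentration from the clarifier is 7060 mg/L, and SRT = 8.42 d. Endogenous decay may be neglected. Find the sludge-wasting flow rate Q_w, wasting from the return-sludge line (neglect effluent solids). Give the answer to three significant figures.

Q_w ≈ 428 m³/d

With k_d = 0 the design equation reduces to V = Y Q (S₀−S) θ_c / X = 0.685 × 2460 × (1800 − 5.57) × 8.42 / 3400 = 7488 m³.
θ_c = V·X/(Q_w·X_r) when wasting from the recycle, so Q_w = V·X/(θ_c·X_r) = 7488 × 3400 / (8.42 × 7060) = 428.3 m³/d.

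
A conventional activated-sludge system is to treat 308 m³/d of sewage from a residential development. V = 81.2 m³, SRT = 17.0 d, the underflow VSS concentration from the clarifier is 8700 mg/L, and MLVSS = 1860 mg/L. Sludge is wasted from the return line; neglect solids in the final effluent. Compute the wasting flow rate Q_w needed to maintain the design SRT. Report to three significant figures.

Q_w ≈ 1.02 m³/d

Q_w = (V·X)/(θ_c X_r) = 81.20 × 1860 / (17.0 × 8700) = 1.021 m³/d.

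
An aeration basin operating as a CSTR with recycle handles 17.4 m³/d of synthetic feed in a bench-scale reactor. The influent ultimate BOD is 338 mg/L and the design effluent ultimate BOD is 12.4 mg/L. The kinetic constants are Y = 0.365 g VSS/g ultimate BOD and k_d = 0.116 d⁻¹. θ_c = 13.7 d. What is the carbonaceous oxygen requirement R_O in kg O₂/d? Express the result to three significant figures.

The observed yield is Y_obs = Y/(1 + k_d·θ_c) = 0.365 / (1 + 0.116 × 13.7) = 0.365 / 2.589 = 0.1410 g VSS per g ultimate BOD removed.
ΔS = 338 − 12.4 = 325.6 mg/L, so the substrate removal rate is 17.4 × 325.6/1000 = 5.665 kg ultimate BOD/d.
P_X = Y_obs·Q·(S₀ − S) = 0.1410 × 5.665 = 0.7987 kg VSS/d.
R_O = Q·(S₀ − S) − 1.42·P_X = 5.665 − 1.42 × 0.7987 = 4.531 kg O₂/d.

R_O ≈ 4.53 kg O₂/d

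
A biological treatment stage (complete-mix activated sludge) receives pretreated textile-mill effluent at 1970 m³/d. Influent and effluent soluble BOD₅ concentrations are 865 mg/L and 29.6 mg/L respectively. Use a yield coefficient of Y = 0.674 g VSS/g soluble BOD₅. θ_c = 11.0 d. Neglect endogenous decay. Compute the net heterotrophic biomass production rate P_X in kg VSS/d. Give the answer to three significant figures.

P_X ≈ 1110 kg VSS/d

No decay correction is needed, so Y_obs = Y = 0.674.
Mass of soluble BOD₅ removed per day: Q(S₀ − S) = 1970 × 835.4 g/m³ = 1646 kg/d.
Biomass produced: P_X = Y_obs·Q·ΔS = 0.6740 × 1646 ≈ 1109 kg VSS/d.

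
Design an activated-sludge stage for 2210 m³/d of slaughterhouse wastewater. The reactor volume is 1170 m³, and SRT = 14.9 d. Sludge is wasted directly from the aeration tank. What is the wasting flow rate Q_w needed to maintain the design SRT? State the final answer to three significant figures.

With mixed-liquor wasting, θ_c = V/Q_w, so Q_w = V/θ_c = 1170/14.9 = 78.52 m³/d.

Q_w ≈ 78.5 m³/d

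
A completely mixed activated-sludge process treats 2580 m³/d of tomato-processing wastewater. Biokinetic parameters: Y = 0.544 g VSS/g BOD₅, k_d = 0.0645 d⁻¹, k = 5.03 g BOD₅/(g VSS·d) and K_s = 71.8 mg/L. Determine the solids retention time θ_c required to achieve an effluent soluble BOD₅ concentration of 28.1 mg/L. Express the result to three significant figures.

Specific growth rate at S = 28.1 mg/L: μ = YkS/(K_s+S) = 0.544·5.03·28.1/(71.8+28.1) = 0.7697 d⁻¹.
1/θ_c = 0.7697 − 0.0645 = 0.7052 d⁻¹, so θ_c = 1.418 d.

θ_c ≈ 1.42 d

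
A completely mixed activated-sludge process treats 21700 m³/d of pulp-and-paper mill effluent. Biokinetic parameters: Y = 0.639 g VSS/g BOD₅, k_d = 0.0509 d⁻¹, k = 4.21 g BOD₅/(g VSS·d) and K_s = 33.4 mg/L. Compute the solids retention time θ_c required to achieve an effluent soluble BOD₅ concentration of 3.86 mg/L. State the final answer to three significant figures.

θ_c ≈ 4.39 d

At the target effluent, Y k S/(K_s+S) = 0.639×4.21×3.86/37.26 = 0.2787 d⁻¹.
1/θ_c = 0.2787 − 0.0509 = 0.2278 d⁻¹, so θ_c = 4.390 d.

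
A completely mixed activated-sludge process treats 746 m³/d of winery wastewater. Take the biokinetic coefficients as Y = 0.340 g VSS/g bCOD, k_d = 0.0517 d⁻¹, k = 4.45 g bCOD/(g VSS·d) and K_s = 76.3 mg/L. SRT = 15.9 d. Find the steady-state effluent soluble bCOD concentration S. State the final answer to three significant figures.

S ≈ 6.25 mg/L

For a completely mixed reactor with recycle the Lawrence–McCarty relation gives S = K_s·(1 + k_d·θ_c) / [θ_c·(Y·k − k_d) − 1] = 76.3 × (1 + 0.0517 × 15.9) / [15.9 × (0.340 × 4.45 − 0.0517) − 1] = 139.0 / 22.23 = 6.252 mg/L.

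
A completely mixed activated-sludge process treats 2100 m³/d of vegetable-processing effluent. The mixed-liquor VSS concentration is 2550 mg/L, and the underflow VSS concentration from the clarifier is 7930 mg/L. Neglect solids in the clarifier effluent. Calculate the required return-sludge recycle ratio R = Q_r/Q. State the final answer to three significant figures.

R ≈ 0.474

R = Q_r/Q = X/(X_r − X) = 2550 / (7930 − 2550) = 0.4740.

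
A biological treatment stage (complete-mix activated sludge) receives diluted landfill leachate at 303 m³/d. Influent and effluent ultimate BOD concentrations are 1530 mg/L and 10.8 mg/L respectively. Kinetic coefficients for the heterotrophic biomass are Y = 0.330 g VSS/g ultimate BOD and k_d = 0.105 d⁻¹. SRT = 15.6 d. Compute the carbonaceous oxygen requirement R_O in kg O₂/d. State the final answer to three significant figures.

R_O ≈ 379 kg O₂/d

Correct the yield for decay: Y_obs = Y/(1 + k_d θ_c) = 0.330 / (1 + 0.105 × 15.6) = 0.330 / 2.638 = 0.1251.
Q·(S₀ − S) = 303 × (1530 − 10.8) × 10⁻³ = 460.3 kg/d removed.
Biomass synthesised: P_X = Y_obs × 460.3 = 57.58 kg VSS/d.
R_O = Q·(S₀ − S) − 1.42·P_X = 460.3 − 1.42 × 57.58 = 378.5 kg O₂/d.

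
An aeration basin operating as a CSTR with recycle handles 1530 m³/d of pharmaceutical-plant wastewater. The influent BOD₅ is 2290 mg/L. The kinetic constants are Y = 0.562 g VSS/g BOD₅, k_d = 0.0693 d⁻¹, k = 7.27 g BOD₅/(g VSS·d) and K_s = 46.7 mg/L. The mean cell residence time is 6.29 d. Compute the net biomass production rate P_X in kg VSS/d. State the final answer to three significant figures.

For a completely mixed reactor with recycle the Lawrence–McCarty relation gives S = K_s·(1 + k_d·θ_c) / [θ_c·(Y·k − k_d) − 1] = 46.7 × (1 + 0.0693 × 6.29) / [6.29 × (0.562 × 7.27 − 0.0693) − 1] = 67.06 / 24.26 = 2.764 mg/L.
The observed yield is Y_obs = Y/(1 + k_d·θ_c) = 0.562 / (1 + 0.0693 × 6.29) = 0.562 / 1.436 = 0.3914 g VSS per g BOD₅ removed.
Substrate removed = Q·(S₀ − S) = 1530 m³/d × (2290 − 2.76) g/m³ = 3.5×10^6 g/d = 3499 kg/d.
So the net sludge growth is P_X = 0.3914 × 3499 = 1370 kg VSS/d.

P_X ≈ 1370 kg VSS/d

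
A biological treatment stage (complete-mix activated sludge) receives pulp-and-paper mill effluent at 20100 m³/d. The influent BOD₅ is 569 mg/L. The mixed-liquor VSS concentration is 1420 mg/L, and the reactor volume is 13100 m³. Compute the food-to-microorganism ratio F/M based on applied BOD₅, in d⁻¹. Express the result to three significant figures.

F/M = applied load / biomass = Q·S₀/(V·X) = 20100 × 569 / (13100 × 1420) = 0.6148 d⁻¹.

F/M ≈ 0.615 d⁻¹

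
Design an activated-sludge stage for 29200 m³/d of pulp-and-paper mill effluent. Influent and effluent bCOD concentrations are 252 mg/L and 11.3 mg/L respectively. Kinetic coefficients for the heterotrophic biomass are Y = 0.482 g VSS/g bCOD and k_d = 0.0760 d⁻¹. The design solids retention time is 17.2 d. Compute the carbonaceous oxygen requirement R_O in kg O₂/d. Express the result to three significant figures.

R_O ≈ 4940 kg O₂/d

Observed yield with endogenous decay: Y_obs = Y / (1 + k_d·θ_c) = 0.482 / (1 + 0.0760 × 17.2) = 0.482 / 2.307 = 0.2089 g VSS/g bCOD.
ΔS = 252 − 11.3 = 240.7 mg/L, so the substrate removal rate is 29200 × 240.7/1000 = 7028 kg bCOD/d.
Net sludge production P_X = 0.2089 × 7028 = 1468 kg VSS/d.
R_O = Q·(S₀ − S) − 1.42·P_X = 7028 − 1.42 × 1468 = 4943 kg O₂/d.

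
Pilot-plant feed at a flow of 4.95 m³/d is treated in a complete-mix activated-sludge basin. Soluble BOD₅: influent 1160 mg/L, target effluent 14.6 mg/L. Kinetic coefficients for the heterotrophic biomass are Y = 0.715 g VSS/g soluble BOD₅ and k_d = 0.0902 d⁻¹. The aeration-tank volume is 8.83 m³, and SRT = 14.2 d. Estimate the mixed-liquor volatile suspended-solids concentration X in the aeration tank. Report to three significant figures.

X ≈ 2860 mg/L

Solving the biomass balance for X: X = Y Q (S₀−S) θ_c / [V (1+k_d θ_c)] = 0.715 × 4.95 × (1160 − 14.6) × 14.2 / [8.83 × (1 + 0.0902 × 14.2)] = 2858 mg/L.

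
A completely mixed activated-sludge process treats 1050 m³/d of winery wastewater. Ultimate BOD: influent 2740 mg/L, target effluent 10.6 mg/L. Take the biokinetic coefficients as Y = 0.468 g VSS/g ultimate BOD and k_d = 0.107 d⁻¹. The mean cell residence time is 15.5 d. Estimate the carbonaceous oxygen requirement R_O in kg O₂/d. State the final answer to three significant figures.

Observed yield with endogenous decay: Y_obs = Y / (1 + k_d·θ_c) = 0.468 / (1 + 0.107 × 15.5) = 0.468 / 2.659 = 0.1760 g VSS/g ultimate BOD.
ΔS = 2740 − 10.6 = 2729 mg/L, so the substrate removal rate is 1050 × 2729/1000 = 2866 kg ultimate BOD/d.
Biomass synthesised: P_X = Y_obs × 2866 = 504.5 kg VSS/d.
Carbonaceous O₂ demand = substrate oxidised − cell-mass equivalent = 2866 − 1.42 × 504.5 = 2149 kg O₂/d.

R_O ≈ 2150 kg O₂/d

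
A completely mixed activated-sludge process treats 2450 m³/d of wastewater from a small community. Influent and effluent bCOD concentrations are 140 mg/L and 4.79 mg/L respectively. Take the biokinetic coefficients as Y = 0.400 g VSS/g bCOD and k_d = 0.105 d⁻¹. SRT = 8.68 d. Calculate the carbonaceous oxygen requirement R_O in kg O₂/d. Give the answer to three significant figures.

The observed yield is Y_obs = Y/(1 + k_d·θ_c) = 0.400 / (1 + 0.105 × 8.68) = 0.400 / 1.911 = 0.2093 g VSS per g bCOD removed.
Q·(S₀ − S) = 2450 × (140 − 4.79) × 10⁻³ = 331.3 kg/d removed.
Biomass synthesised: P_X = Y_obs × 331.3 = 69.32 kg VSS/d.
R_O = Q·(S₀ − S) − 1.42·P_X = 331.3 − 1.42 × 69.32 = 232.8 kg O₂/d.

R_O ≈ 233 kg O₂/d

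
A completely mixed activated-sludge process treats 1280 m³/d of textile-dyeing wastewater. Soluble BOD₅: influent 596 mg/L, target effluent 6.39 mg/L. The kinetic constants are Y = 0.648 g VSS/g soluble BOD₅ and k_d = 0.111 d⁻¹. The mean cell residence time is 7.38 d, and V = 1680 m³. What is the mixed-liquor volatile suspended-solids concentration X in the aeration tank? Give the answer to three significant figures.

X = Y·Q·ΔS·θ_c / [V·(1 + k_d θ_c)] = 0.648 × 1280 × (596 − 6.39) × 7.38 / [1680 × (1 + 0.111 × 7.38)] = 1181 mg/L.

X ≈ 1180 mg/L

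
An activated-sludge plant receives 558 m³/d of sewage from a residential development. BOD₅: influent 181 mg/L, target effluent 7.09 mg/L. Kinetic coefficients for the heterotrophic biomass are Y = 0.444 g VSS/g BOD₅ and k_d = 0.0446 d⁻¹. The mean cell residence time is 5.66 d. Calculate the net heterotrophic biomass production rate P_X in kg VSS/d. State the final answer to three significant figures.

P_X ≈ 34.4 kg VSS/d

Correct the yield for decay: Y_obs = Y/(1 + k_d θ_c) = 0.444 / (1 + 0.0446 × 5.66) = 0.444 / 1.252 = 0.3545.
ΔS = 181 − 7.09 = 173.9 mg/L, so the substrate removal rate is 558 × 173.9/1000 = 97.04 kg BOD₅/d.
Biomass produced: P_X = Y_obs·Q·ΔS = 0.3545 × 97.04 ≈ 34.40 kg VSS/d.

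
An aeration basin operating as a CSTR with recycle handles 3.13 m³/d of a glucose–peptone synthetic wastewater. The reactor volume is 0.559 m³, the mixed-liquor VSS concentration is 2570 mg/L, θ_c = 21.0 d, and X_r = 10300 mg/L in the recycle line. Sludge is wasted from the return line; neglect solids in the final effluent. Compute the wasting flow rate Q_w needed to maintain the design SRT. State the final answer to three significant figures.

Wasting from the return line (neglecting effluent solids): Q_w = V·X / (θ_c·X_r) = 0.5590 × 2570 / (21.0 × 10300) = 0.006642 m³/d.

Q_w ≈ 0.00664 m³/d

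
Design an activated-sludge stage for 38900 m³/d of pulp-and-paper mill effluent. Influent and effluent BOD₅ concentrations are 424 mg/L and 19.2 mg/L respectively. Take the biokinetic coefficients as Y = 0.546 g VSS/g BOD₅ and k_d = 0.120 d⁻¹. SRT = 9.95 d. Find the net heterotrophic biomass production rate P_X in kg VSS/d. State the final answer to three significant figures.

Correct the yield for decay: Y_obs = Y/(1 + k_d θ_c) = 0.546 / (1 + 0.120 × 9.95) = 0.546 / 2.194 = 0.2489.
ΔS = 424 − 19.2 = 404.8 mg/L, so the substrate removal rate is 38900 × 404.8/1000 = 15747 kg BOD₅/d.
P_X = Y_obs · Q(S₀ − S) = 0.2489 × 15747 = 3919 kg VSS/d.

P_X ≈ 3920 kg VSS/d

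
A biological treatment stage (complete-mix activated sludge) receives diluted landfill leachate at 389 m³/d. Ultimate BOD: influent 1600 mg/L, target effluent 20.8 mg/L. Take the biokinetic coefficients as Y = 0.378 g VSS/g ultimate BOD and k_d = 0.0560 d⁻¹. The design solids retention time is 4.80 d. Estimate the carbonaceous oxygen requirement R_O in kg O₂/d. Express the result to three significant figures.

R_O ≈ 354 kg O₂/d

Observed yield with endogenous decay: Y_obs = Y / (1 + k_d·θ_c) = 0.378 / (1 + 0.0560 × 4.80) = 0.378 / 1.269 = 0.2979 g VSS/g ultimate BOD.
Substrate removed = Q·(S₀ − S) = 389 m³/d × (1600 − 20.8) g/m³ = 6.14×10^5 g/d = 614.3 kg/d.
P_X = Y_obs·Q·(S₀ − S) = 0.2979 × 614.3 = 183.0 kg VSS/d.
Carbonaceous O₂ demand = substrate oxidised − cell-mass equivalent = 614.3 − 1.42 × 183.0 = 354.4 kg O₂/d.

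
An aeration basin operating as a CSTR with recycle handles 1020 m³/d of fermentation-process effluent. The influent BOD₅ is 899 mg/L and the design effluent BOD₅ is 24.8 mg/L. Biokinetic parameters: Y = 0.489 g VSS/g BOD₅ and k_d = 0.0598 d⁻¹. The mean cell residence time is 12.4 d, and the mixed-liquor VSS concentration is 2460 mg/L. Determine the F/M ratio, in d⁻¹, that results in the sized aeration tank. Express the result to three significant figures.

Rearranging the biomass balance for a CMAS with decay, V = Y·Q·ΔS·θ_c / [X·(1+k_d θ_c)] = 0.489 × 1020 × (899 − 24.8) × 12.4 / [2460 × (1 + 0.0598 × 12.4)] = 5.41×10^6 / 4284 = 1262 m³.
F/M = applied load / biomass = Q·S₀/(V·X) = 1020 × 899 / (1262 × 2460) = 0.2954 d⁻¹.

F/M ≈ 0.295 d⁻¹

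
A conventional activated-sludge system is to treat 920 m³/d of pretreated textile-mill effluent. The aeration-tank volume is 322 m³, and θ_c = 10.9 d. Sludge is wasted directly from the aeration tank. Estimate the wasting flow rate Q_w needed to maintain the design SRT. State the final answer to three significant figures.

Q_w ≈ 29.5 m³/d

With mixed-liquor wasting, θ_c = V/Q_w, so Q_w = V/θ_c = 322.0/10.9 = 29.54 m³/d.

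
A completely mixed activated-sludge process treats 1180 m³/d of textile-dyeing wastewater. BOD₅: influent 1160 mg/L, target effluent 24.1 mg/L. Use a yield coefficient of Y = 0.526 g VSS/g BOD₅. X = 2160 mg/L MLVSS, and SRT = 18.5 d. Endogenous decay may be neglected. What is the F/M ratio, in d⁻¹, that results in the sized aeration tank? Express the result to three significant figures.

F/M ≈ 0.105 d⁻¹

Biomass mass balance (decay neglected): V·X = Y·Q·(S₀ − S)·θ_c, so V = 0.526 × 1180 × (1160 − 24.1) × 18.5 / 2160 = 6038 m³.
F/M = applied load / biomass = Q·S₀/(V·X) = 1180 × 1160 / (6038 × 2160) = 0.1049 d⁻¹.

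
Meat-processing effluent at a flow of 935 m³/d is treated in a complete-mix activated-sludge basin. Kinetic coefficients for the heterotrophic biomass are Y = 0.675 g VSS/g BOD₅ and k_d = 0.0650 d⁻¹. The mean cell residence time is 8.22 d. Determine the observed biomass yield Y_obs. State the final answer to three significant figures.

The observed yield is Y_obs = Y/(1 + k_d·θ_c) = 0.675 / (1 + 0.0650 × 8.22) = 0.675 / 1.534 = 0.4399 g VSS per g BOD₅ removed.

Y_obs ≈ 0.440 g VSS/g BOD₅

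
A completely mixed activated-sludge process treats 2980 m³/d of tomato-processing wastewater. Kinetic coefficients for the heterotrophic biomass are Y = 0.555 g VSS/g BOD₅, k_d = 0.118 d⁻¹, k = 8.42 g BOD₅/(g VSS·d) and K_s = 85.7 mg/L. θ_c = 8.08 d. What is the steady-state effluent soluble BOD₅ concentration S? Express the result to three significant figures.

For a completely mixed reactor with recycle the Lawrence–McCarty relation gives S = K_s·(1 + k_d·θ_c) / [θ_c·(Y·k − k_d) − 1] = 85.7 × (1 + 0.118 × 8.08) / [8.08 × (0.555 × 8.42 − 0.118) − 1] = 167.4 / 35.81 = 4.676 mg/L.

S ≈ 4.68 mg/L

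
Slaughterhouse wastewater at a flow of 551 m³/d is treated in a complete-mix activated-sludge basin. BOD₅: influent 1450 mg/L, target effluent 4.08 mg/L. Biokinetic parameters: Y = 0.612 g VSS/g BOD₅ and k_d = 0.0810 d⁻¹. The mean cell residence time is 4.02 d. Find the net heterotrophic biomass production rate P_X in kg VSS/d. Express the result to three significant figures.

Observed yield with endogenous decay: Y_obs = Y / (1 + k_d·θ_c) = 0.612 / (1 + 0.0810 × 4.02) = 0.612 / 1.326 = 0.4617 g VSS/g BOD₅.
Mass of BOD₅ removed per day: Q(S₀ − S) = 551 × 1446 g/m³ = 796.7 kg/d.
P_X = Y_obs · Q(S₀ − S) = 0.4617 × 796.7 = 367.8 kg VSS/d.

P_X ≈ 368 kg VSS/d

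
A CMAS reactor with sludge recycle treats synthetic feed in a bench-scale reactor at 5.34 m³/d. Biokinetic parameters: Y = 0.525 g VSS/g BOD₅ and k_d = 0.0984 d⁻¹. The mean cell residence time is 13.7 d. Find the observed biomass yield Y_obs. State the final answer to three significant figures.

Correct the yield for decay: Y_obs = Y/(1 + k_d θ_c) = 0.525 / (1 + 0.0984 × 13.7) = 0.525 / 2.348 = 0.2236.

Y_obs ≈ 0.224 g VSS/g BOD₅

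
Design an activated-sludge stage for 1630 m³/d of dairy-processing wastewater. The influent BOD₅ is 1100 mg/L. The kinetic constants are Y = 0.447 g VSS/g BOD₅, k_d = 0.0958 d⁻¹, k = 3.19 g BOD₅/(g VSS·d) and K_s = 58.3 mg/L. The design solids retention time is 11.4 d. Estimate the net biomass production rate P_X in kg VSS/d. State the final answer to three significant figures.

Effluent substrate depends only on kinetics and SRT: S = K_s(1 + k_d θ_c) / [θ_c(Yk − k_d) − 1] = 58.3 × (1 + 0.0958 × 11.4) / [11.4 × (0.447 × 3.19 − 0.0958) − 1] = 122.0 / 14.16 = 8.612 mg/L.
Observed yield with endogenous decay: Y_obs = Y / (1 + k_d·θ_c) = 0.447 / (1 + 0.0958 × 11.4) = 0.447 / 2.092 = 0.2137 g VSS/g BOD₅.
Q·(S₀ − S) = 1630 × (1100 − 8.61) × 10⁻³ = 1779 kg/d removed.
P_X = Y_obs · Q(S₀ − S) = 0.2137 × 1779 = 380.1 kg VSS/d.

P_X ≈ 380 kg VSS/d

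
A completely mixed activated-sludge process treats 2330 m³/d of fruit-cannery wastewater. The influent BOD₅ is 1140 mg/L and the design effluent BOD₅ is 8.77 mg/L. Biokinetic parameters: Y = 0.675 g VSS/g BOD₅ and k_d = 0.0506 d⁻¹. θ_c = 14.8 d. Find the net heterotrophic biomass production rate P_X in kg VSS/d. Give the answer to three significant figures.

P_X ≈ 1020 kg VSS/d

Correct the yield for decay: Y_obs = Y/(1 + k_d θ_c) = 0.675 / (1 + 0.0506 × 14.8) = 0.675 / 1.749 = 0.3860.
Q·(S₀ − S) = 2330 × (1140 − 8.77) × 10⁻³ = 2636 kg/d removed.
Biomass produced: P_X = Y_obs·Q·ΔS = 0.3860 × 2636 ≈ 1017 kg VSS/d.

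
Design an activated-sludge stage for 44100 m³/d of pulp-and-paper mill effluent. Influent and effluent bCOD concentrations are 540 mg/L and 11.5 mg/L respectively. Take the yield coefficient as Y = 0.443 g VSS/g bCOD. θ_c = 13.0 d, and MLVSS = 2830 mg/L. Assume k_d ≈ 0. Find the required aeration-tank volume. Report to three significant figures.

V ≈ 47400 m³

Biomass mass balance (decay neglected): V·X = Y·Q·(S₀ − S)·θ_c, so V = 0.443 × 44100 × (540 − 11.5) × 13.0 / 2830 = 47429 m³.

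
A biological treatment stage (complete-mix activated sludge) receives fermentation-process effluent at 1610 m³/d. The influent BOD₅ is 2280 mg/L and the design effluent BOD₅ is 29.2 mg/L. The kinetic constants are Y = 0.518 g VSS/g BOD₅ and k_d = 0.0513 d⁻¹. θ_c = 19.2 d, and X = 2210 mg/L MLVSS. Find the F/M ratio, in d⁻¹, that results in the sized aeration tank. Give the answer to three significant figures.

F/M ≈ 0.202 d⁻¹

From the SRT design equation V = Y Q (S₀−S) θ_c / [X (1 + k_d θ_c)] = 0.518 × 1610 × (2280 − 29.2) × 19.2 / [2210 × (1 + 0.0513 × 19.2)] = 3.6×10^7 / 4387 = 8216 m³.
F/M = applied load / biomass = Q·S₀/(V·X) = 1610 × 2280 / (8216 × 2210) = 0.2022 d⁻¹.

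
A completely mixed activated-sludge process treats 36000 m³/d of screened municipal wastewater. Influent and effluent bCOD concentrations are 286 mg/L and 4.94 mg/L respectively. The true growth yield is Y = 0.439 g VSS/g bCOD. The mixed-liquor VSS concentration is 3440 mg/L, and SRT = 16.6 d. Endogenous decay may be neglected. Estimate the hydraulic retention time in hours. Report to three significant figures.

τ ≈ 14.3 h

V·X = Y·Q·ΔS·θ_c gives V = 0.439 × 36000 × (286 − 4.94) × 16.6 / 3440 = 21435 m³.
Hydraulic retention time τ = V/Q = 21435 / 36000 = 0.5954 d = 14.29 h.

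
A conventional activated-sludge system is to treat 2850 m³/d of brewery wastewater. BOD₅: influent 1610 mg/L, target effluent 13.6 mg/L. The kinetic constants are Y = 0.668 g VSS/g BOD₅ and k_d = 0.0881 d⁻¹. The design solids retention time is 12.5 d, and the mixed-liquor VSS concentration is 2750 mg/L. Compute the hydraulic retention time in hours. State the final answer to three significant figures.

τ ≈ 55.4 h

Rearranging the biomass balance for a CMAS with decay, V = Y·Q·ΔS·θ_c / [X·(1+k_d θ_c)] = 0.668 × 2850 × (1610 − 13.6) × 12.5 / [2750 × (1 + 0.0881 × 12.5)] = 3.8×10^7 / 5778 = 6574 m³.
Hydraulic retention time τ = V/Q = 6574 / 2850 = 2.307 d = 55.36 h.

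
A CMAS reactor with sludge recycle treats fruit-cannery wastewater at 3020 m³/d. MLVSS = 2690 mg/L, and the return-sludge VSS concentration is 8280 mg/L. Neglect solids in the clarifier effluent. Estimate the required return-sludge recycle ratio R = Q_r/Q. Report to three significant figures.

Solids balance on the clarifier gives (1+R)X = R·X_r, so R = X/(X_r − X) = 2690 / (8280 − 2690) = 0.4812.

R ≈ 0.481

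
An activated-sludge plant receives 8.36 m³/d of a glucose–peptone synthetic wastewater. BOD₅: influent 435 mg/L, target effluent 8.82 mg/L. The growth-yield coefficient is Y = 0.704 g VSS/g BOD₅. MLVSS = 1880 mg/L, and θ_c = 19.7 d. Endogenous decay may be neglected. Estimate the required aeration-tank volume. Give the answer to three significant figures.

V·X = Y·Q·ΔS·θ_c gives V = 0.704 × 8.36 × (435 − 8.82) × 19.7 / 1880 = 26.28 m³.

V ≈ 26.3 m³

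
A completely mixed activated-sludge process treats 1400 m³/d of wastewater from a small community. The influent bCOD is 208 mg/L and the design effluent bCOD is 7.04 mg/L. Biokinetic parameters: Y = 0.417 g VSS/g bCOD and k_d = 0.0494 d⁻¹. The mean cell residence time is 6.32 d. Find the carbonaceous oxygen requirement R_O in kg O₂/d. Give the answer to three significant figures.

Correct the yield for decay: Y_obs = Y/(1 + k_d θ_c) = 0.417 / (1 + 0.0494 × 6.32) = 0.417 / 1.312 = 0.3178.
Mass of bCOD removed per day: Q(S₀ − S) = 1400 × 201.0 g/m³ = 281.3 kg/d.
Net sludge production P_X = 0.3178 × 281.3 = 89.41 kg VSS/d.
R_O = Q·(S₀ − S) − 1.42·P_X = 281.3 − 1.42 × 89.41 = 154.4 kg O₂/d.

R_O ≈ 154 kg O₂/d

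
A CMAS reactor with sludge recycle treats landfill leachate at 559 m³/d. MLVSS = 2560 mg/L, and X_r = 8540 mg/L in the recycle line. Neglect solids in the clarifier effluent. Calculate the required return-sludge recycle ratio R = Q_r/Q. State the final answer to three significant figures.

R ≈ 0.428

Mass balance around the secondary clarifier (neglecting effluent solids): R = X / (X_r − X) = 2560 / (8540 − 2560) = 0.4281.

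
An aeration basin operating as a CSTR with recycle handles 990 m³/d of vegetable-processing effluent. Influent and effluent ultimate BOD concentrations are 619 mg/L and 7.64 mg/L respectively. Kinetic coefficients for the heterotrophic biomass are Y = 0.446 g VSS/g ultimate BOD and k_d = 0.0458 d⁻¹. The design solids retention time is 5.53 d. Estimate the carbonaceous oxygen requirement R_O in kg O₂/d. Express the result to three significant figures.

Y_obs = Y / (1 + k_d θ_c) = 0.446 / (1 + 0.0458 × 5.53) = 0.446 / 1.253 = 0.3559.
ΔS = 619 − 7.64 = 611.4 mg/L, so the substrate removal rate is 990 × 611.4/1000 = 605.2 kg ultimate BOD/d.
Biomass synthesised: P_X = Y_obs × 605.2 = 215.4 kg VSS/d.
R_O = Q·ΔS − 1.42 P_X = 605.2 − 305.9 = 299.4 kg O₂/d.

R_O ≈ 299 kg O₂/d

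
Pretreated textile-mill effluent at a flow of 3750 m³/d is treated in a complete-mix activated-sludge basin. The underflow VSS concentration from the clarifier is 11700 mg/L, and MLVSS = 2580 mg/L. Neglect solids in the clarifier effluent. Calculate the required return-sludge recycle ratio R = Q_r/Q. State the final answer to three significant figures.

R ≈ 0.283

R = Q_r/Q = X/(X_r − X) = 2580 / (11700 − 2580) = 0.2829.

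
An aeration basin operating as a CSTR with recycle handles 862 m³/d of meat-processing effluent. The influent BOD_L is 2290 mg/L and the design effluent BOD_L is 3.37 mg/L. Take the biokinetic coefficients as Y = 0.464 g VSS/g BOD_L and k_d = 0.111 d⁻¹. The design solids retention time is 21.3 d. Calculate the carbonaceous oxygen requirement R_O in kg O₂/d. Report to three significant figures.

R_O ≈ 1590 kg O₂/d

The observed yield is Y_obs = Y/(1 + k_d·θ_c) = 0.464 / (1 + 0.111 × 21.3) = 0.464 / 3.364 = 0.1379 g VSS per g BOD_L removed.
Substrate removed = Q·(S₀ − S) = 862 m³/d × (2290 − 3.37) g/m³ = 1.97×10^6 g/d = 1971 kg/d.
P_X = Y_obs·Q·(S₀ − S) = 0.1379 × 1971 = 271.8 kg VSS/d.
Carbonaceous O₂ demand = substrate oxidised − cell-mass equivalent = 1971 − 1.42 × 271.8 = 1585 kg O₂/d.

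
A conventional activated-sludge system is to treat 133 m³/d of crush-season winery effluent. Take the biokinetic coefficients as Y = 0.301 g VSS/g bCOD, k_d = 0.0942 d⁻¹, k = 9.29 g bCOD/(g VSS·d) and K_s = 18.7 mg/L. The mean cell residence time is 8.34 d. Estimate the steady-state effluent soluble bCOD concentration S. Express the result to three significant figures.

Effluent substrate depends only on kinetics and SRT: S = K_s(1 + k_d θ_c) / [θ_c(Yk − k_d) − 1] = 18.7 × (1 + 0.0942 × 8.34) / [8.34 × (0.301 × 9.29 − 0.0942) − 1] = 33.39 / 21.54 = 1.551 mg/L.

S ≈ 1.55 mg/L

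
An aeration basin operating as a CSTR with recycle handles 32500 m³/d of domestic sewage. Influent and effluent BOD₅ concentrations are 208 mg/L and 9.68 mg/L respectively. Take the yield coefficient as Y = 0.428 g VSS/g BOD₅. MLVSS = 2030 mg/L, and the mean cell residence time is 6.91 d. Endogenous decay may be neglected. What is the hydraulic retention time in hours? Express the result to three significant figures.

Biomass mass balance (decay neglected): V·X = Y·Q·(S₀ − S)·θ_c, so V = 0.428 × 32500 × (208 − 9.68) × 6.91 / 2030 = 9390 m³.
Hydraulic retention time τ = V/Q = 9390 / 32500 = 0.2889 d = 6.934 h.

τ ≈ 6.93 h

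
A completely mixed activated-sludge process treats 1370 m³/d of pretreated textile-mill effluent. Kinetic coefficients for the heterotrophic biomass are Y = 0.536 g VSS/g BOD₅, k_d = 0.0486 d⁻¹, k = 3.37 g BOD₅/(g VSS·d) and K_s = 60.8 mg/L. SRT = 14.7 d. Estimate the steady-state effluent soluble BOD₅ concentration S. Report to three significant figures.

S ≈ 4.20 mg/L

From the Monod/SRT balance for a CMAS, S = K_s·(1+k_d θ_c)/[θ_c·(Y k − k_d) − 1] = 60.8 × (1 + 0.0486 × 14.7) / [14.7 × (0.536 × 3.37 − 0.0486) − 1] = 104.2 / 24.84 = 4.197 mg/L.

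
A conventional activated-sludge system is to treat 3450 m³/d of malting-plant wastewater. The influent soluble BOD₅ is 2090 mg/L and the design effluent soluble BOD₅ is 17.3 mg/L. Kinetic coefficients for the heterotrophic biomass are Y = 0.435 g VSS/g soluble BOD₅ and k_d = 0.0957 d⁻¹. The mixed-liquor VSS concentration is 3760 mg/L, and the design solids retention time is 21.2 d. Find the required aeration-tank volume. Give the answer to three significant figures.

Steady-state biomass mass balance: V·X·(1 + k_d·θ_c) = Y·Q·(S₀ − S)·θ_c, so V = 0.435 × 3450 × (2090 − 17.3) × 21.2 / [3760 × (1 + 0.0957 × 21.2)] = 6.59×10^7 / 11388 = 5791 m³.

V ≈ 5790 m³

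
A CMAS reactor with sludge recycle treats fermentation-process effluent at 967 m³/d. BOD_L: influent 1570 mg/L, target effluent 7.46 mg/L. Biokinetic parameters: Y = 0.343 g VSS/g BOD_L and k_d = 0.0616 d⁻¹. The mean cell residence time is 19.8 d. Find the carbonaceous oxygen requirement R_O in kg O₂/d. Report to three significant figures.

The observed yield is Y_obs = Y/(1 + k_d·θ_c) = 0.343 / (1 + 0.0616 × 19.8) = 0.343 / 2.220 = 0.1545 g VSS per g BOD_L removed.
Q·(S₀ − S) = 967 × (1570 − 7.46) × 10⁻³ = 1511 kg/d removed.
P_X = Y_obs·Q·(S₀ − S) = 0.1545 × 1511 = 233.5 kg VSS/d.
Carbonaceous O₂ demand = substrate oxidised − cell-mass equivalent = 1511 − 1.42 × 233.5 = 1179 kg O₂/d.

R_O ≈ 1180 kg O₂/d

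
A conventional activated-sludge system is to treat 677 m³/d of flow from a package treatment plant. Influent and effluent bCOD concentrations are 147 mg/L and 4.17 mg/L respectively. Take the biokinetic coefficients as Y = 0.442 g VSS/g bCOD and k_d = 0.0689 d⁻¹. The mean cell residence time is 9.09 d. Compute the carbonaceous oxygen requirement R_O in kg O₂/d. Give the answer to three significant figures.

Correct the yield for decay: Y_obs = Y/(1 + k_d θ_c) = 0.442 / (1 + 0.0689 × 9.09) = 0.442 / 1.626 = 0.2718.
Mass of bCOD removed per day: Q(S₀ − S) = 677 × 142.8 g/m³ = 96.70 kg/d.
P_X = Y_obs·Q·(S₀ − S) = 0.2718 × 96.70 = 26.28 kg VSS/d.
R_O = Q·ΔS − 1.42 P_X = 96.70 − 37.32 = 59.38 kg O₂/d.

R_O ≈ 59.4 kg O₂/d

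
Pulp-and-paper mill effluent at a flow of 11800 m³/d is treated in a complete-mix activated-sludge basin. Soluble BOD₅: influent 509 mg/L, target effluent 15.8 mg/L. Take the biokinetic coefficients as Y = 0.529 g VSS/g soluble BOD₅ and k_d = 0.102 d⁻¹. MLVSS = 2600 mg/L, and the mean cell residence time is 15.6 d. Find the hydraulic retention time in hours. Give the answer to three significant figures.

Steady-state biomass mass balance: V·X·(1 + k_d·θ_c) = Y·Q·(S₀ − S)·θ_c, so V = 0.529 × 11800 × (509 − 15.8) × 15.6 / [2600 × (1 + 0.102 × 15.6)] = 4.8×10^7 / 6737 = 7129 m³.
τ = V/Q = 7129/11800 = 0.6041 d, or 14.50 h.

τ ≈ 14.5 h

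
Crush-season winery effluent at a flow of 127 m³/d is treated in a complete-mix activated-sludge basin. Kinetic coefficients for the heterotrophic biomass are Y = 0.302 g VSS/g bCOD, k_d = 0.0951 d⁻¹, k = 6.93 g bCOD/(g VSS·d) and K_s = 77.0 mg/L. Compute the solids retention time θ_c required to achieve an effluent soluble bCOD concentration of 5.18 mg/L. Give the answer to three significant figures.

From 1/θ_c = Y·k·S/(K_s + S) − k_d: Y·k·S/(K_s+S) = 0.302 × 6.93 × 5.18 / (77.0 + 5.18) = 0.1319 d⁻¹.
Then 1/θ_c = μ − k_d = 0.1319 − 0.0951 = 0.03682 d⁻¹, giving θ_c = 27.16 d.

θ_c ≈ 27.2 d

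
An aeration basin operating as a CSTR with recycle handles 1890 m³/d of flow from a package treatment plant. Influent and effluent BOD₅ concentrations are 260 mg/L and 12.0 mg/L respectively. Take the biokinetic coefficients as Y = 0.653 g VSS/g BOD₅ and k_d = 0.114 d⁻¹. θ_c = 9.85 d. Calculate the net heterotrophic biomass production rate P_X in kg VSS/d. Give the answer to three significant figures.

P_X ≈ 144 kg VSS/d

The observed yield is Y_obs = Y/(1 + k_d·θ_c) = 0.653 / (1 + 0.114 × 9.85) = 0.653 / 2.123 = 0.3076 g VSS per g BOD₅ removed.
Q·(S₀ − S) = 1890 × (260 − 12.0) × 10⁻³ = 468.7 kg/d removed.
Net biomass production P_X = Y_obs × Q·(S₀ − S) = 0.3076 × 468.7 = 144.2 kg VSS/d.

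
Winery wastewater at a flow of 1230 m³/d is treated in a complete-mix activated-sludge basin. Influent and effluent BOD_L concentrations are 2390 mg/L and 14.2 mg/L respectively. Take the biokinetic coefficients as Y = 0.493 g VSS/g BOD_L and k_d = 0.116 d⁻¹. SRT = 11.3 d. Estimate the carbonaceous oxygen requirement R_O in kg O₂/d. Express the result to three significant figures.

The observed yield is Y_obs = Y/(1 + k_d·θ_c) = 0.493 / (1 + 0.116 × 11.3) = 0.493 / 2.311 = 0.2133 g VSS per g BOD_L removed.
Q·(S₀ − S) = 1230 × (2390 − 14.2) × 10⁻³ = 2922 kg/d removed.
Net sludge production P_X = 0.2133 × 2922 = 623.4 kg VSS/d.
R_O = Q·ΔS − 1.42 P_X = 2922 − 885.3 = 2037 kg O₂/d.

R_O ≈ 2040 kg O₂/d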